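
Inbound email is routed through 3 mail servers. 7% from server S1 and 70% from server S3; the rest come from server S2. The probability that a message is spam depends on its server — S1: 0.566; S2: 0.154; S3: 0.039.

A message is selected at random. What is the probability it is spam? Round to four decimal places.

0.1023

P(S2) = 1 − (0.07 + 0.7) = 0.23.
P(S) = P(S|S1)·P(S1) + P(S|S2)·P(S2) + P(S|S3)·P(S3)
      = 0.566·0.07 + 0.154·0.23 + 0.039·0.7
      = 0.03962 + 0.03542 + 0.0273 = 0.10234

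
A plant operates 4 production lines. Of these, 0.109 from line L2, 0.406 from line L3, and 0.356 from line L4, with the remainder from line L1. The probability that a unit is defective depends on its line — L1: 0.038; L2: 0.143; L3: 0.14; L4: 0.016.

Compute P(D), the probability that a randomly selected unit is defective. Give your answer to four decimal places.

0.0830

P(L1) = 1 − (0.109 + 0.406 + 0.356) = 0.129.
P(D) = P(D|L1)·P(L1) + P(D|L2)·P(L2) + P(D|L3)·P(L3) + P(D|L4)·P(L4)
      = 0.038·0.129 + 0.143·0.109 + 0.14·0.406 + 0.016·0.356
      = 0.004902 + 0.015587 + 0.05684 + 0.005696 = 0.083025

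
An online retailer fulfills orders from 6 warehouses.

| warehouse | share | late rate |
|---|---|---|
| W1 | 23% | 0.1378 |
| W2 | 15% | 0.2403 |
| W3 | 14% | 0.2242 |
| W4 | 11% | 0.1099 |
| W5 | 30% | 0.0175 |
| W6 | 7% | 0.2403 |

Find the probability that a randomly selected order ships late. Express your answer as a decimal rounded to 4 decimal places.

0.1333

Summing over the partition,
P(L) = P(L|W1)·P(W1) + P(L|W2)·P(W2) + P(L|W3)·P(W3) + P(L|W4)·P(W4) + P(L|W5)·P(W5) + P(L|W6)·P(W6)
      = 0.1378·0.23 + 0.2403·0.15 + 0.2242·0.14 + 0.1099·0.11 + 0.0175·0.3 + 0.2403·0.07
      = 0.031694 + 0.036045 + 0.031388 + 0.012089 + 0.00525 + 0.016821 = 0.133287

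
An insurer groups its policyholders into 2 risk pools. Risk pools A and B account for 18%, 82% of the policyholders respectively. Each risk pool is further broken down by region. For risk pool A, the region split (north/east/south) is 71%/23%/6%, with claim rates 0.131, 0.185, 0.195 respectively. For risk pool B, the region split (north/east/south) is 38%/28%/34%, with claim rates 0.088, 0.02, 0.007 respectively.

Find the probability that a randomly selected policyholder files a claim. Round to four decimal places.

0.0605

P(C|A) = 0.71·0.131 + 0.23·0.185 + 0.06·0.195 = 0.09301 + 0.04255 + 0.0117 = 0.14726
P(C|B) = 0.38·0.088 + 0.28·0.02 + 0.34·0.007 = 0.03344 + 0.0056 + 0.00238 = 0.04142
Then overall,
P(C) = 0.18·0.14726 + 0.82·0.04142
      = 0.0265068 + 0.0339644 = 0.0604712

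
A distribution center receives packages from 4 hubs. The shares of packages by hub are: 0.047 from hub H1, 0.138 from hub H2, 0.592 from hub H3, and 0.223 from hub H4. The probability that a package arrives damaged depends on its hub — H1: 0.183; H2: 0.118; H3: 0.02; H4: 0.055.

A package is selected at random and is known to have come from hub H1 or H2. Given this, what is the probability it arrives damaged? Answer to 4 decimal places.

Let S = {H1, H2}.
P(S) = 0.047 + 0.138 = 0.185.
P(D ∩ S) = 0.183·0.047 + 0.118·0.138 = 0.008601 + 0.016284 = 0.024885.
P(D | S) = 0.024885 / 0.185 = 0.134514…

P(D|S) ≈ 0.1345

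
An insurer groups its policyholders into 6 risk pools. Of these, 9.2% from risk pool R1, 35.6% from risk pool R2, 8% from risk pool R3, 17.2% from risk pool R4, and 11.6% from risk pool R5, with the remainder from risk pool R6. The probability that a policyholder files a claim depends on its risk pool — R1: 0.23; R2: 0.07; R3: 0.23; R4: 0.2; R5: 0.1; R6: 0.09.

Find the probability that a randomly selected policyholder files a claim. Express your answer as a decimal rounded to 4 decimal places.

P(R6) = 1 − (0.092 + 0.356 + 0.08 + 0.172 + 0.116) = 0.184.
By the law of total probability,
P(C) = P(C|R1)·P(R1) + P(C|R2)·P(R2) + P(C|R3)·P(R3) + P(C|R4)·P(R4) + P(C|R5)·P(R5) + P(C|R6)·P(R6)
      = 0.23·0.092 + 0.07·0.356 + 0.23·0.08 + 0.2·0.172 + 0.1·0.116 + 0.09·0.184
      = 0.02116 + 0.02492 + 0.0184 + 0.0344 + 0.0116 + 0.01656 = 0.12704

0.1270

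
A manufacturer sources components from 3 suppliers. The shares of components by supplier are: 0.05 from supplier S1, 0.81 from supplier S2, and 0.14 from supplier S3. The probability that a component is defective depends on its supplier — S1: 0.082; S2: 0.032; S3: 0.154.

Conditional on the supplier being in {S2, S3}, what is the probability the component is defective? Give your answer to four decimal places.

P(D|S) ≈ 0.0500

Let S = {S2, S3}.
P(S) = 0.81 + 0.14 = 0.95.
P(D ∩ S) = 0.032·0.81 + 0.154·0.14 = 0.02592 + 0.02156 = 0.04748.
P(D | S) = 0.04748 / 0.95 = 0.049979…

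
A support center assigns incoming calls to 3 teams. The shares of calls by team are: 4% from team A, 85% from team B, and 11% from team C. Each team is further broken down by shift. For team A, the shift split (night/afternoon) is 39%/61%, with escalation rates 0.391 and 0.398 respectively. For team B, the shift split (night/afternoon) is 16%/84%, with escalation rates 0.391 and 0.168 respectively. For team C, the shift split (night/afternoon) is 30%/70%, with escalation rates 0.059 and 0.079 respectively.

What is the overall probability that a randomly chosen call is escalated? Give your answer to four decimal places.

P(E|A) = 0.39·0.391 + 0.61·0.398 = 0.15249 + 0.24278 = 0.39527
P(E|B) = 0.16·0.391 + 0.84·0.168 = 0.06256 + 0.14112 = 0.20368
P(E|C) = 0.3·0.059 + 0.7·0.079 = 0.0177 + 0.0553 = 0.073
By total probability over the outer partition,
P(E) = 0.04·0.39527 + 0.85·0.20368 + 0.11·0.073
      = 0.0158108 + 0.173128 + 0.00803 = 0.1969688

P(E) ≈ 0.1970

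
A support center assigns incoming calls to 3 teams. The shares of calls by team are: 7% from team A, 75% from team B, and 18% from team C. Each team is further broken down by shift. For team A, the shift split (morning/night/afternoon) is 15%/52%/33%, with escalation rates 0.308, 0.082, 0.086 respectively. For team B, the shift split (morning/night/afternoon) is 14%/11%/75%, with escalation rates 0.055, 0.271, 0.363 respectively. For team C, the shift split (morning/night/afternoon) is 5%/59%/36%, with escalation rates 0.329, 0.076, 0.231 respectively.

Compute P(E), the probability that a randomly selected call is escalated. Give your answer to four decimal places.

P(E|A) = 0.15·0.308 + 0.52·0.082 + 0.33·0.086 = 0.0462 + 0.04264 + 0.02838 = 0.11722
P(E|B) = 0.14·0.055 + 0.11·0.271 + 0.75·0.363 = 0.0077 + 0.02981 + 0.27225 = 0.30976
P(E|C) = 0.05·0.329 + 0.59·0.076 + 0.36·0.231 = 0.01645 + 0.04484 + 0.08316 = 0.14445
Then overall,
P(E) = 0.07·0.11722 + 0.75·0.30976 + 0.18·0.14445
      = 0.0082054 + 0.23232 + 0.026001 = 0.2665264

0.2665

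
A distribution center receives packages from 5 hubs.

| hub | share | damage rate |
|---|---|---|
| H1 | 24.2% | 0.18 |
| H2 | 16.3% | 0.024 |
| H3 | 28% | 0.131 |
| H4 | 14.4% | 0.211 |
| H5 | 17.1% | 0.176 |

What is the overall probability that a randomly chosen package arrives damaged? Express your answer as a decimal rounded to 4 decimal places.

Summing over the partition,
P(D) = P(D|H1)·P(H1) + P(D|H2)·P(H2) + P(D|H3)·P(H3) + P(D|H4)·P(H4) + P(D|H5)·P(H5)
      = 0.18·0.242 + 0.024·0.163 + 0.131·0.28 + 0.211·0.144 + 0.176·0.171
      = 0.04356 + 0.003912 + 0.03668 + 0.030384 + 0.030096 = 0.144632

0.1446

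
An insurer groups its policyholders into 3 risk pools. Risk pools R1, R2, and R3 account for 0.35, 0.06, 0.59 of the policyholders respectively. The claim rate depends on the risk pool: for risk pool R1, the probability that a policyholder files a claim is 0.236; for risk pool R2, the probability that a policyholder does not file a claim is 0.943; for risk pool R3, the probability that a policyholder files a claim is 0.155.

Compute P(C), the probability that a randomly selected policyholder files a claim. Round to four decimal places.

0.1775

P(C|R2) = 1 − 0.943 = 0.057.
P(C) = P(C|R1)·P(R1) + P(C|R2)·P(R2) + P(C|R3)·P(R3)
      = 0.236·0.35 + 0.057·0.06 + 0.155·0.59
      = 0.0826 + 0.00342 + 0.09145 = 0.17747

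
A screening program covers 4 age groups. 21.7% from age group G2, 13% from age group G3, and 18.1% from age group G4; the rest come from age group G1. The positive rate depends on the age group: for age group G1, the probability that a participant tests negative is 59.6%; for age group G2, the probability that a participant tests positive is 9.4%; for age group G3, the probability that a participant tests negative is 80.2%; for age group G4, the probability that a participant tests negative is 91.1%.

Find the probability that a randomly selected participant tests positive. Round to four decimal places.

P(G1) = 1 − (0.217 + 0.13 + 0.181) = 0.472.
P(T|G1) = 1 − 0.596 = 0.404.
P(T|G3) = 1 − 0.802 = 0.198.
P(T|G4) = 1 − 0.911 = 0.089.
P(T) = P(T|G1)·P(G1) + P(T|G2)·P(G2) + P(T|G3)·P(G3) + P(T|G4)·P(G4)
      = 0.404·0.472 + 0.094·0.217 + 0.198·0.13 + 0.089·0.181
      = 0.190688 + 0.020398 + 0.02574 + 0.016109 = 0.252935

P(T) ≈ 0.2529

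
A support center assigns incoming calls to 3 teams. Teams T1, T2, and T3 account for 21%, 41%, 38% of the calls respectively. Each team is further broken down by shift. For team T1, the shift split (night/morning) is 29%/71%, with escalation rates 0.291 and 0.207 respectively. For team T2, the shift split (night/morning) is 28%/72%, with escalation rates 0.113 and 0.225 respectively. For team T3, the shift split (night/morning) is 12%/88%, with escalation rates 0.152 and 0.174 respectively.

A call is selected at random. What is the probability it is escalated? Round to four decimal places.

0.1931

P(E|T1) = 0.29·0.291 + 0.71·0.207 = 0.08439 + 0.14697 = 0.23136
P(E|T2) = 0.28·0.113 + 0.72·0.225 = 0.03164 + 0.162 = 0.19364
P(E|T3) = 0.12·0.152 + 0.88·0.174 = 0.01824 + 0.15312 = 0.17136
Then overall,
P(E) = 0.21·0.23136 + 0.41·0.19364 + 0.38·0.17136
      = 0.0485856 + 0.0793924 + 0.0651168 = 0.1930948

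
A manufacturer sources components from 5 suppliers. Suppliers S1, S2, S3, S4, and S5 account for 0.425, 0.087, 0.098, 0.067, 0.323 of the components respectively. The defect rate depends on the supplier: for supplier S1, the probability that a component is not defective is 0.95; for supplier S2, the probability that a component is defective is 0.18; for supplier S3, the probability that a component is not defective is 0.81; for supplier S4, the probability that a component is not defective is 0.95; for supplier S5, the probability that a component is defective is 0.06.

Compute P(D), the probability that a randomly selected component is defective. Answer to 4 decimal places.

P(D|S1) = 1 − 0.95 = 0.05.
P(D|S3) = 1 − 0.81 = 0.19.
P(D|S4) = 1 − 0.95 = 0.05.
By the law of total probability,
P(D) = P(D|S1)·P(S1) + P(D|S2)·P(S2) + P(D|S3)·P(S3) + P(D|S4)·P(S4) + P(D|S5)·P(S5)
      = 0.05·0.425 + 0.18·0.087 + 0.19·0.098 + 0.05·0.067 + 0.06·0.323
      = 0.02125 + 0.01566 + 0.01862 + 0.00335 + 0.01938 = 0.07826

P(D) ≈ 0.0783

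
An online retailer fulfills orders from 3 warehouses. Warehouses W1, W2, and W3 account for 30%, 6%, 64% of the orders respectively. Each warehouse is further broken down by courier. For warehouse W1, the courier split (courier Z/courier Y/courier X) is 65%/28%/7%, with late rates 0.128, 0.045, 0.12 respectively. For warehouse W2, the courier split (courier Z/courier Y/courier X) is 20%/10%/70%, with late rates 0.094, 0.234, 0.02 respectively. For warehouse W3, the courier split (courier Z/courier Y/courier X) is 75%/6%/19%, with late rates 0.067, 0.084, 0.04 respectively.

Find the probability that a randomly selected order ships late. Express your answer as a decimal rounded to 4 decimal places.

P(L|W1) = 0.65·0.128 + 0.28·0.045 + 0.07·0.12 = 0.0832 + 0.0126 + 0.0084 = 0.1042
P(L|W2) = 0.2·0.094 + 0.1·0.234 + 0.7·0.02 = 0.0188 + 0.0234 + 0.014 = 0.0562
P(L|W3) = 0.75·0.067 + 0.06·0.084 + 0.19·0.04 = 0.05025 + 0.00504 + 0.0076 = 0.06289
By total probability over the outer partition,
P(L) = 0.3·0.1042 + 0.06·0.0562 + 0.64·0.06289
      = 0.03126 + 0.003372 + 0.0402496 = 0.0748816

P(L) ≈ 0.0749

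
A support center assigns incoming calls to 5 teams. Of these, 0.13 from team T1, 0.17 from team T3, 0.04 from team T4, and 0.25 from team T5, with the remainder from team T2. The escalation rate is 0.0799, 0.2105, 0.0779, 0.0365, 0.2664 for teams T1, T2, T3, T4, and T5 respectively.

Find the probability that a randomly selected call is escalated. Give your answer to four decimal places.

0.1780

P(T2) = 1 − (0.13 + 0.17 + 0.04 + 0.25) = 0.41.
P(E) = P(E|T1)·P(T1) + P(E|T2)·P(T2) + P(E|T3)·P(T3) + P(E|T4)·P(T4) + P(E|T5)·P(T5)
      = 0.0799·0.13 + 0.2105·0.41 + 0.0779·0.17 + 0.0365·0.04 + 0.2664·0.25
      = 0.010387 + 0.086305 + 0.013243 + 0.00146 + 0.0666 = 0.177995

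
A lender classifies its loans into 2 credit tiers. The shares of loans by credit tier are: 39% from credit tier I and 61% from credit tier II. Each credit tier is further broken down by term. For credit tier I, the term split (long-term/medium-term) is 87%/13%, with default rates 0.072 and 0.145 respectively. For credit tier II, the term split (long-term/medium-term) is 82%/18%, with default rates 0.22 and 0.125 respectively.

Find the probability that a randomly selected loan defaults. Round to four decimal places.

0.1556

P(D|I) = 0.87·0.072 + 0.13·0.145 = 0.06264 + 0.01885 = 0.08149
P(D|II) = 0.82·0.22 + 0.18·0.125 = 0.1804 + 0.0225 = 0.2029
By total probability over the outer partition,
P(D) = 0.39·0.08149 + 0.61·0.2029
      = 0.0317811 + 0.123769 = 0.1555501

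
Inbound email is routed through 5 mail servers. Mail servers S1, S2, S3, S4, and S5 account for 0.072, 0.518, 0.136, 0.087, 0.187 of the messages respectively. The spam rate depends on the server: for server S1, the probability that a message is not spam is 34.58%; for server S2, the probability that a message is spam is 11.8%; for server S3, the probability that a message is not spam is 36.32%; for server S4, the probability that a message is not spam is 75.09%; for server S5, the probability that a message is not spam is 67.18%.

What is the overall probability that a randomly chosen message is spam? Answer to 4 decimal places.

0.2779

P(S|S1) = 1 − 0.3458 = 0.6542.
P(S|S3) = 1 − 0.3632 = 0.6368.
P(S|S4) = 1 − 0.7509 = 0.2491.
P(S|S5) = 1 − 0.6718 = 0.3282.
Summing over the partition,
P(S) = P(S|S1)·P(S1) + P(S|S2)·P(S2) + P(S|S3)·P(S3) + P(S|S4)·P(S4) + P(S|S5)·P(S5)
      = 0.6542·0.072 + 0.118·0.518 + 0.6368·0.136 + 0.2491·0.087 + 0.3282·0.187
      = 0.0471024 + 0.061124 + 0.0866048 + 0.0216717 + 0.0613734 = 0.2778763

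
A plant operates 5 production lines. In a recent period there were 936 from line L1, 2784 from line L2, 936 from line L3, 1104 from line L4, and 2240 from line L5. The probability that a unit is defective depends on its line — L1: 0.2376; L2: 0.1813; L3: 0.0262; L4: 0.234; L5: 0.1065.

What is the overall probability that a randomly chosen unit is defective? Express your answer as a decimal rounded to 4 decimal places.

P(D) ≈ 0.1561

Total: 936 + 2784 + 936 + 1104 + 2240 = 8000.
P(L1) = 936/8000 = 0.117. P(L2) = 2784/8000 = 0.348. P(L3) = 936/8000 = 0.117. P(L4) = 1104/8000 = 0.138. P(L5) = 2240/8000 = 0.28.
P(D) = P(D|L1)·P(L1) + P(D|L2)·P(L2) + P(D|L3)·P(L3) + P(D|L4)·P(L4) + P(D|L5)·P(L5)
      = 0.2376·0.117 + 0.1813·0.348 + 0.0262·0.117 + 0.234·0.138 + 0.1065·0.28
      = 0.0277992 + 0.0630924 + 0.0030654 + 0.032292 + 0.02982 = 0.156069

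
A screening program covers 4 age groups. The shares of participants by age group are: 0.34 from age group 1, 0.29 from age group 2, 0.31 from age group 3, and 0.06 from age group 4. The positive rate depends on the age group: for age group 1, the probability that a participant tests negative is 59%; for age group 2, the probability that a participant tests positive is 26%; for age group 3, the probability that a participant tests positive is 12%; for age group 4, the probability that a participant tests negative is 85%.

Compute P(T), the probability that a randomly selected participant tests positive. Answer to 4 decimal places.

P(T|1) = 1 − 0.59 = 0.41.
P(T|4) = 1 − 0.85 = 0.15.
By the law of total probability,
P(T) = P(T|1)·P(1) + P(T|2)·P(2) + P(T|3)·P(3) + P(T|4)·P(4)
      = 0.41·0.34 + 0.26·0.29 + 0.12·0.31 + 0.15·0.06
      = 0.1394 + 0.0754 + 0.0372 + 0.009 = 0.261

0.2610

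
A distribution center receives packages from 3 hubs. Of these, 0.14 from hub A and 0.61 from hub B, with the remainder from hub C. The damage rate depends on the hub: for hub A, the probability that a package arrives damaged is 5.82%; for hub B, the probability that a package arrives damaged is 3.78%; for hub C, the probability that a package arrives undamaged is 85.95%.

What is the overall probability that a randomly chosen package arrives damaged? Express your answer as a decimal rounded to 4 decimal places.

0.0663

P(C) = 1 − (0.14 + 0.61) = 0.25.
P(D|C) = 1 − 0.8595 = 0.1405.
P(D) = P(D|A)·P(A) + P(D|B)·P(B) + P(D|C)·P(C)
      = 0.0582·0.14 + 0.0378·0.61 + 0.1405·0.25
      = 0.008148 + 0.023058 + 0.035125 = 0.066331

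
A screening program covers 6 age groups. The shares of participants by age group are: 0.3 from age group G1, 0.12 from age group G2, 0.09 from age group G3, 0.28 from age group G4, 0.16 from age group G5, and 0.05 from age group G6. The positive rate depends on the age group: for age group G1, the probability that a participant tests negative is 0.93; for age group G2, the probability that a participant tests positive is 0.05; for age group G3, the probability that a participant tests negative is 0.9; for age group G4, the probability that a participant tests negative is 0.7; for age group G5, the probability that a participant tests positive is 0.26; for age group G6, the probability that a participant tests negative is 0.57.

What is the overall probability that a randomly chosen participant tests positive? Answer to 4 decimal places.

P(T|G1) = 1 − 0.93 = 0.07.
P(T|G3) = 1 − 0.9 = 0.1.
P(T|G4) = 1 − 0.7 = 0.3.
P(T|G6) = 1 − 0.57 = 0.43.
P(T) = P(T|G1)·P(G1) + P(T|G2)·P(G2) + P(T|G3)·P(G3) + P(T|G4)·P(G4) + P(T|G5)·P(G5) + P(T|G6)·P(G6)
      = 0.07·0.3 + 0.05·0.12 + 0.1·0.09 + 0.3·0.28 + 0.26·0.16 + 0.43·0.05
      = 0.021 + 0.006 + 0.009 + 0.084 + 0.0416 + 0.0215 = 0.1831

P(T) ≈ 0.1831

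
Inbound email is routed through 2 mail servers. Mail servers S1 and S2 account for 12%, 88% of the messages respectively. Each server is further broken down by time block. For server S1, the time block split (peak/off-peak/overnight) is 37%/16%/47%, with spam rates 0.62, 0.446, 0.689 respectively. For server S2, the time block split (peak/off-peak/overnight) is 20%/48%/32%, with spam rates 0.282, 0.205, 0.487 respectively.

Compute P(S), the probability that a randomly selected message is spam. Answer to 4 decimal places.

P(S) ≈ 0.3483

P(S|S1) = 0.37·0.62 + 0.16·0.446 + 0.47·0.689 = 0.2294 + 0.07136 + 0.32383 = 0.62459
P(S|S2) = 0.2·0.282 + 0.48·0.205 + 0.32·0.487 = 0.0564 + 0.0984 + 0.15584 = 0.31064
Then overall,
P(S) = 0.12·0.62459 + 0.88·0.31064
      = 0.0749508 + 0.2733632 = 0.348314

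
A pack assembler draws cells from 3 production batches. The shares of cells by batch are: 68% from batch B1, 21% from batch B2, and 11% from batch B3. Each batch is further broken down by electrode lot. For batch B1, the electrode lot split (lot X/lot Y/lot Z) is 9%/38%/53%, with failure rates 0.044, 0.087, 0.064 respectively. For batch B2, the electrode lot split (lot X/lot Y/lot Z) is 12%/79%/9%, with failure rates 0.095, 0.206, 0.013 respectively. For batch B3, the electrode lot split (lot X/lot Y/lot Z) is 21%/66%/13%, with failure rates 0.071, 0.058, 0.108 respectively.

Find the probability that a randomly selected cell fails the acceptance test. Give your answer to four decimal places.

P(F) ≈ 0.0924

P(F|B1) = 0.09·0.044 + 0.38·0.087 + 0.53·0.064 = 0.00396 + 0.03306 + 0.03392 = 0.07094
P(F|B2) = 0.12·0.095 + 0.79·0.206 + 0.09·0.013 = 0.0114 + 0.16274 + 0.00117 = 0.17531
P(F|B3) = 0.21·0.071 + 0.66·0.058 + 0.13·0.108 = 0.01491 + 0.03828 + 0.01404 = 0.06723
By total probability over the outer partition,
P(F) = 0.68·0.07094 + 0.21·0.17531 + 0.11·0.06723
      = 0.0482392 + 0.0368151 + 0.0073953 = 0.0924496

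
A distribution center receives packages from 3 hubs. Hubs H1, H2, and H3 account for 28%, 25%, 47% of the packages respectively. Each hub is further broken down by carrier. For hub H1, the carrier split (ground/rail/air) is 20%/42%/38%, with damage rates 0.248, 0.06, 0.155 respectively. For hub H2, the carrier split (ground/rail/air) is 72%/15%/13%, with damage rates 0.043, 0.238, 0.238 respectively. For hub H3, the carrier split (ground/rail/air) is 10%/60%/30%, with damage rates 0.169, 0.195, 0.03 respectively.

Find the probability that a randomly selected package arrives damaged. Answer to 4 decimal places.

0.1290

P(D|H1) = 0.2·0.248 + 0.42·0.06 + 0.38·0.155 = 0.0496 + 0.0252 + 0.0589 = 0.1337
P(D|H2) = 0.72·0.043 + 0.15·0.238 + 0.13·0.238 = 0.03096 + 0.0357 + 0.03094 = 0.0976
P(D|H3) = 0.1·0.169 + 0.6·0.195 + 0.3·0.03 = 0.0169 + 0.117 + 0.009 = 0.1429
By total probability over the outer partition,
P(D) = 0.28·0.1337 + 0.25·0.0976 + 0.47·0.1429
      = 0.037436 + 0.0244 + 0.067163 = 0.128999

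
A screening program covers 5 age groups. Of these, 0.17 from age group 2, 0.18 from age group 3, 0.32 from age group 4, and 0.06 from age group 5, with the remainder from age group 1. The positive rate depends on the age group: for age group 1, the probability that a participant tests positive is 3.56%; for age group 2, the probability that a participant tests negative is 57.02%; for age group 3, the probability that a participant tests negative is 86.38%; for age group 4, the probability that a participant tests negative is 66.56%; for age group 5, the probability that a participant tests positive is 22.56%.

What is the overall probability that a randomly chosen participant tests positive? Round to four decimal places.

0.2277

P(1) = 1 − (0.17 + 0.18 + 0.32 + 0.06) = 0.27.
P(T|2) = 1 − 0.5702 = 0.4298.
P(T|3) = 1 − 0.8638 = 0.1362.
P(T|4) = 1 − 0.6656 = 0.3344.
By the law of total probability,
P(T) = P(T|1)·P(1) + P(T|2)·P(2) + P(T|3)·P(3) + P(T|4)·P(4) + P(T|5)·P(5)
      = 0.0356·0.27 + 0.4298·0.17 + 0.1362·0.18 + 0.3344·0.32 + 0.2256·0.06
      = 0.009612 + 0.073066 + 0.024516 + 0.107008 + 0.013536 = 0.227738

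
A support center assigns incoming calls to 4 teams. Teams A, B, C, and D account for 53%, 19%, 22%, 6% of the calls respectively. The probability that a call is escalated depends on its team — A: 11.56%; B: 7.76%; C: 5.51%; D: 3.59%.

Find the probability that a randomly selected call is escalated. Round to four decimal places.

P(E) = P(E|A)·P(A) + P(E|B)·P(B) + P(E|C)·P(C) + P(E|D)·P(D)
      = 0.1156·0.53 + 0.0776·0.19 + 0.0551·0.22 + 0.0359·0.06
      = 0.061268 + 0.014744 + 0.012122 + 0.002154 = 0.090288

0.0903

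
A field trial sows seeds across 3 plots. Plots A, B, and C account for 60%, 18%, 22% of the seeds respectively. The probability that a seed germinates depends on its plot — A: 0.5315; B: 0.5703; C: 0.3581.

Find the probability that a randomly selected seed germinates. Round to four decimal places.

P(G) = P(G|A)·P(A) + P(G|B)·P(B) + P(G|C)·P(C)
      = 0.5315·0.6 + 0.5703·0.18 + 0.3581·0.22
      = 0.3189 + 0.102654 + 0.078782 = 0.500336

P(G) ≈ 0.5003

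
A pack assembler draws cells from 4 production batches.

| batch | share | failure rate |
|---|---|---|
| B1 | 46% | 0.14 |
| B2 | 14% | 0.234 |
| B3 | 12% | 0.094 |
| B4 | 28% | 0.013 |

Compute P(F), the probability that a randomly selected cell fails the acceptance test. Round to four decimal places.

Summing over the partition,
P(F) = P(F|B1)·P(B1) + P(F|B2)·P(B2) + P(F|B3)·P(B3) + P(F|B4)·P(B4)
      = 0.14·0.46 + 0.234·0.14 + 0.094·0.12 + 0.013·0.28
      = 0.0644 + 0.03276 + 0.01128 + 0.00364 = 0.11208

P(F) ≈ 0.1121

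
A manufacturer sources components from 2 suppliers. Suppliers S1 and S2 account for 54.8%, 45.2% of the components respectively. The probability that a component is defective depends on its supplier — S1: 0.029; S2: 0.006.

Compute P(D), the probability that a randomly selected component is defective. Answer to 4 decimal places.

By the law of total probability,
P(D) = P(D|S1)·P(S1) + P(D|S2)·P(S2)
      = 0.029·0.548 + 0.006·0.452
      = 0.015892 + 0.002712 = 0.018604

0.0186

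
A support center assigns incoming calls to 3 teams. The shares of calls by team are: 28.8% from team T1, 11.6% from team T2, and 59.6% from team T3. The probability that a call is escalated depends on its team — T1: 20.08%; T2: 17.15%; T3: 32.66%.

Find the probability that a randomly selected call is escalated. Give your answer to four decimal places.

0.2724

Summing over the partition,
P(E) = P(E|T1)·P(T1) + P(E|T2)·P(T2) + P(E|T3)·P(T3)
      = 0.2008·0.288 + 0.1715·0.116 + 0.3266·0.596
      = 0.0578304 + 0.019894 + 0.1946536 = 0.272378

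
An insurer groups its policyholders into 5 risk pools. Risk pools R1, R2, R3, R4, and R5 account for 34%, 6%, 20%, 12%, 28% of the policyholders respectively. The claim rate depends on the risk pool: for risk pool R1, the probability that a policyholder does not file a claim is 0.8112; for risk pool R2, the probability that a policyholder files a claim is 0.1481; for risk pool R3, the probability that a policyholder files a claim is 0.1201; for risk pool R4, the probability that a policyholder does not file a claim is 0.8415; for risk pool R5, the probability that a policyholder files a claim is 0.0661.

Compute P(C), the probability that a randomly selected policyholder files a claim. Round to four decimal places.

P(C|R1) = 1 − 0.8112 = 0.1888.
P(C|R4) = 1 − 0.8415 = 0.1585.
By the law of total probability,
P(C) = P(C|R1)·P(R1) + P(C|R2)·P(R2) + P(C|R3)·P(R3) + P(C|R4)·P(R4) + P(C|R5)·P(R5)
      = 0.1888·0.34 + 0.1481·0.06 + 0.1201·0.2 + 0.1585·0.12 + 0.0661·0.28
      = 0.064192 + 0.008886 + 0.02402 + 0.01902 + 0.018508 = 0.134626

P(C) ≈ 0.1346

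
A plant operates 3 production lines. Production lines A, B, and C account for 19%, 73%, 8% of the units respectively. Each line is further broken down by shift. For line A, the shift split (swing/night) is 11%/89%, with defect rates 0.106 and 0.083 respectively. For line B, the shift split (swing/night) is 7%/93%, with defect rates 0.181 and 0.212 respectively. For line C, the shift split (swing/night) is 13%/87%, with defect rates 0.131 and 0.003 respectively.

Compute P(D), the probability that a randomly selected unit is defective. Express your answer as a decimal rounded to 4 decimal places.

P(D) ≈ 0.1710

P(D|A) = 0.11·0.106 + 0.89·0.083 = 0.01166 + 0.07387 = 0.08553
P(D|B) = 0.07·0.181 + 0.93·0.212 = 0.01267 + 0.19716 = 0.20983
P(D|C) = 0.13·0.131 + 0.87·0.003 = 0.01703 + 0.00261 = 0.01964
Then overall,
P(D) = 0.19·0.08553 + 0.73·0.20983 + 0.08·0.01964
      = 0.0162507 + 0.1531759 + 0.0015712 = 0.1709978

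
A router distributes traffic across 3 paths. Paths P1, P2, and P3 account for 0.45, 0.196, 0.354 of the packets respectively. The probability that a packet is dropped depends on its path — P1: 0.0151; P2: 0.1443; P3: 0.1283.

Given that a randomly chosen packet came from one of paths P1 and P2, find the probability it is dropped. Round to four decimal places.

Let S = {P1, P2}.
P(S) = 0.45 + 0.196 = 0.646.
P(L ∩ S) = 0.0151·0.45 + 0.1443·0.196 = 0.006795 + 0.0282828 = 0.0350778.
P(L | S) = 0.0350778 / 0.646 = 0.054300…

P(L|S) ≈ 0.0543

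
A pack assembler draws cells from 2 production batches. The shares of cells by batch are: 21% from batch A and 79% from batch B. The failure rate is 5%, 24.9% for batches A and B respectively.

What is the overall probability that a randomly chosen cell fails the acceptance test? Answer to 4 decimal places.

P(F) = P(F|A)·P(A) + P(F|B)·P(B)
      = 0.05·0.21 + 0.249·0.79
      = 0.0105 + 0.19671 = 0.20721

P(F) ≈ 0.2072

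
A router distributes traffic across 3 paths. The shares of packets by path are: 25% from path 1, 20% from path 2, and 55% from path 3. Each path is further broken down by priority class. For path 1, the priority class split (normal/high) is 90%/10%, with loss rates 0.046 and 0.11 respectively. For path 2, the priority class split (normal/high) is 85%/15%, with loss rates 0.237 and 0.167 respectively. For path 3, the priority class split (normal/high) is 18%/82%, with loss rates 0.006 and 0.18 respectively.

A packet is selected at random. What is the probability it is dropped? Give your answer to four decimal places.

0.1402

P(L|1) = 0.9·0.046 + 0.1·0.11 = 0.0414 + 0.011 = 0.0524
P(L|2) = 0.85·0.237 + 0.15·0.167 = 0.20145 + 0.02505 = 0.2265
P(L|3) = 0.18·0.006 + 0.82·0.18 = 0.00108 + 0.1476 = 0.14868
By total probability over the outer partition,
P(L) = 0.25·0.0524 + 0.2·0.2265 + 0.55·0.14868
      = 0.0131 + 0.0453 + 0.081774 = 0.140174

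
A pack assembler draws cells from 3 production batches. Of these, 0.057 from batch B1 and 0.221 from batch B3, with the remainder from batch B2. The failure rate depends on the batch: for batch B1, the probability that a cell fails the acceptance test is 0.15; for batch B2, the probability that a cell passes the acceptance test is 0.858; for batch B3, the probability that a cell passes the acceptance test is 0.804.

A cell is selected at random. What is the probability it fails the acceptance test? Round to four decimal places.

0.1544

P(B2) = 1 − (0.057 + 0.221) = 0.722.
P(F|B2) = 1 − 0.858 = 0.142.
P(F|B3) = 1 − 0.804 = 0.196.
P(F) = P(F|B1)·P(B1) + P(F|B2)·P(B2) + P(F|B3)·P(B3)
      = 0.15·0.057 + 0.142·0.722 + 0.196·0.221
      = 0.00855 + 0.102524 + 0.043316 = 0.15439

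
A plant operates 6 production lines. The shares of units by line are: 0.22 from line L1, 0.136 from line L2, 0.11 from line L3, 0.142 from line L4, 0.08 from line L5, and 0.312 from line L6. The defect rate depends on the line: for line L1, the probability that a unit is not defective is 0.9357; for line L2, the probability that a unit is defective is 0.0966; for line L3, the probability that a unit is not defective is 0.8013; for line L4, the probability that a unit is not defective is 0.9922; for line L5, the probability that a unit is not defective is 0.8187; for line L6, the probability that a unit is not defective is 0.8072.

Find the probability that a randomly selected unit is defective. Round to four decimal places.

P(D|L1) = 1 − 0.9357 = 0.0643.
P(D|L3) = 1 − 0.8013 = 0.1987.
P(D|L4) = 1 − 0.9922 = 0.0078.
P(D|L5) = 1 − 0.8187 = 0.1813.
P(D|L6) = 1 − 0.8072 = 0.1928.
P(D) = P(D|L1)·P(L1) + P(D|L2)·P(L2) + P(D|L3)·P(L3) + P(D|L4)·P(L4) + P(D|L5)·P(L5) + P(D|L6)·P(L6)
      = 0.0643·0.22 + 0.0966·0.136 + 0.1987·0.11 + 0.0078·0.142 + 0.1813·0.08 + 0.1928·0.312
      = 0.014146 + 0.0131376 + 0.021857 + 0.0011076 + 0.014504 + 0.0601536 = 0.1249058

0.1249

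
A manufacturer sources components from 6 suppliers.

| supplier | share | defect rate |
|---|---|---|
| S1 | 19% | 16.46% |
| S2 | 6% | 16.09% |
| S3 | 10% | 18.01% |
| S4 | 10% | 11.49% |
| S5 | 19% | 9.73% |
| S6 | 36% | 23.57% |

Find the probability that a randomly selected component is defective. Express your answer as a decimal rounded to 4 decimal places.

P(D) = P(D|S1)·P(S1) + P(D|S2)·P(S2) + P(D|S3)·P(S3) + P(D|S4)·P(S4) + P(D|S5)·P(S5) + P(D|S6)·P(S6)
      = 0.1646·0.19 + 0.1609·0.06 + 0.1801·0.1 + 0.1149·0.1 + 0.0973·0.19 + 0.2357·0.36
      = 0.031274 + 0.009654 + 0.01801 + 0.01149 + 0.018487 + 0.084852 = 0.173767

P(D) ≈ 0.1738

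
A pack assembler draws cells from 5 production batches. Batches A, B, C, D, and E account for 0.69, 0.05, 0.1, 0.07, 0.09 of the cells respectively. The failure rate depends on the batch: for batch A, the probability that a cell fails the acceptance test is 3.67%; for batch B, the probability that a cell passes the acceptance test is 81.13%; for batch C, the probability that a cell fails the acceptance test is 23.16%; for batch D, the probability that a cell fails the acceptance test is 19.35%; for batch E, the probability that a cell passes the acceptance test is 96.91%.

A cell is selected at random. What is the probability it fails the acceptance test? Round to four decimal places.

P(F) ≈ 0.0742

P(F|B) = 1 − 0.8113 = 0.1887.
P(F|E) = 1 − 0.9691 = 0.0309.
P(F) = P(F|A)·P(A) + P(F|B)·P(B) + P(F|C)·P(C) + P(F|D)·P(D) + P(F|E)·P(E)
      = 0.0367·0.69 + 0.1887·0.05 + 0.2316·0.1 + 0.1935·0.07 + 0.0309·0.09
      = 0.025323 + 0.009435 + 0.02316 + 0.013545 + 0.002781 = 0.074244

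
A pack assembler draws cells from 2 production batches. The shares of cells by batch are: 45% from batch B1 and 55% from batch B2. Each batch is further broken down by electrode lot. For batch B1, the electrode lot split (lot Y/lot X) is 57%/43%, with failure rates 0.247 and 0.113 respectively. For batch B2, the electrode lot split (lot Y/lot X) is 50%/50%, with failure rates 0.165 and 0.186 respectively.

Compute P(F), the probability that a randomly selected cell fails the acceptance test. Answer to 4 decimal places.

P(F|B1) = 0.57·0.247 + 0.43·0.113 = 0.14079 + 0.04859 = 0.18938
P(F|B2) = 0.5·0.165 + 0.5·0.186 = 0.0825 + 0.093 = 0.1755
Then overall,
P(F) = 0.45·0.18938 + 0.55·0.1755
      = 0.085221 + 0.096525 = 0.181746

0.1817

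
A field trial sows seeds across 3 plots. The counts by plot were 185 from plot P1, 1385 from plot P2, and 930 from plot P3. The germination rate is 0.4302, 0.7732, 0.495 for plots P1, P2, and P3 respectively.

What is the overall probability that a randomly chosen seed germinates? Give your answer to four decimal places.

Total: 185 + 1385 + 930 = 2500.
P(P1) = 185/2500 = 0.074. P(P2) = 1385/2500 = 0.554. P(P3) = 930/2500 = 0.372.
P(G) = P(G|P1)·P(P1) + P(G|P2)·P(P2) + P(G|P3)·P(P3)
      = 0.4302·0.074 + 0.7732·0.554 + 0.495·0.372
      = 0.0318348 + 0.4283528 + 0.18414 = 0.6443276

P(G) ≈ 0.6443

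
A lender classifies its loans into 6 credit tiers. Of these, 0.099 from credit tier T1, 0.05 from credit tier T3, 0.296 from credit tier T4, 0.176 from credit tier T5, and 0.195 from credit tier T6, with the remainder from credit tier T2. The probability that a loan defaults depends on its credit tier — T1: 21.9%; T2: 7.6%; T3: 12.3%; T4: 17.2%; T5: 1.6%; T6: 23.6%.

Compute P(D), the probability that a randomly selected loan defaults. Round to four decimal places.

P(T2) = 1 − (0.099 + 0.05 + 0.296 + 0.176 + 0.195) = 0.184.
By the law of total probability,
P(D) = P(D|T1)·P(T1) + P(D|T2)·P(T2) + P(D|T3)·P(T3) + P(D|T4)·P(T4) + P(D|T5)·P(T5) + P(D|T6)·P(T6)
      = 0.219·0.099 + 0.076·0.184 + 0.123·0.05 + 0.172·0.296 + 0.016·0.176 + 0.236·0.195
      = 0.021681 + 0.013984 + 0.00615 + 0.050912 + 0.002816 + 0.04602 = 0.141563

P(D) ≈ 0.1416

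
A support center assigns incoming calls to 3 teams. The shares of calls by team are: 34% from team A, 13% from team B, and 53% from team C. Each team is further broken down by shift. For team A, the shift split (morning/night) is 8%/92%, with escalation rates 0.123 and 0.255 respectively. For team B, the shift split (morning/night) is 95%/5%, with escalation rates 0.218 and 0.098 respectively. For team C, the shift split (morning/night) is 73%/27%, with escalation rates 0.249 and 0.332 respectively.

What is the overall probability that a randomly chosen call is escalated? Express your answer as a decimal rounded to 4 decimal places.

P(E|A) = 0.08·0.123 + 0.92·0.255 = 0.00984 + 0.2346 = 0.24444
P(E|B) = 0.95·0.218 + 0.05·0.098 = 0.2071 + 0.0049 = 0.212
P(E|C) = 0.73·0.249 + 0.27·0.332 = 0.18177 + 0.08964 = 0.27141
Then overall,
P(E) = 0.34·0.24444 + 0.13·0.212 + 0.53·0.27141
      = 0.0831096 + 0.02756 + 0.1438473 = 0.2545169

P(E) ≈ 0.2545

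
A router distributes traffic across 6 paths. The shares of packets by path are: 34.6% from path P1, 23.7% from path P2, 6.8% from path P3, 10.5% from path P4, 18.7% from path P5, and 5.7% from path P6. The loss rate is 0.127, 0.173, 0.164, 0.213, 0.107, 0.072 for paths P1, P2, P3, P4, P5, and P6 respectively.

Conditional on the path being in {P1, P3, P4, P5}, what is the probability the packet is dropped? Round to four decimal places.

Let S = {P1, P3, P4, P5}.
P(S) = 0.346 + 0.068 + 0.105 + 0.187 = 0.706.
P(L ∩ S) = 0.127·0.346 + 0.164·0.068 + 0.213·0.105 + 0.107·0.187 = 0.043942 + 0.011152 + 0.022365 + 0.020009 = 0.097468.
P(L | S) = 0.097468 / 0.706 = 0.138057…

P(L|S) ≈ 0.1381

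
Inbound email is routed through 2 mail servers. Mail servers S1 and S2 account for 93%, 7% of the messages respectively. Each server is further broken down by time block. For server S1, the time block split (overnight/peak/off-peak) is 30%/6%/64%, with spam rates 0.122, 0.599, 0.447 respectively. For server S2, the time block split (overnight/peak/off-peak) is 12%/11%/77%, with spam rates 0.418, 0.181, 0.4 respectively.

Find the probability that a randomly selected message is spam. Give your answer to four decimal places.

0.3600

P(S|S1) = 0.3·0.122 + 0.06·0.599 + 0.64·0.447 = 0.0366 + 0.03594 + 0.28608 = 0.35862
P(S|S2) = 0.12·0.418 + 0.11·0.181 + 0.77·0.4 = 0.05016 + 0.01991 + 0.308 = 0.37807
By total probability over the outer partition,
P(S) = 0.93·0.35862 + 0.07·0.37807
      = 0.3335166 + 0.0264649 = 0.3599815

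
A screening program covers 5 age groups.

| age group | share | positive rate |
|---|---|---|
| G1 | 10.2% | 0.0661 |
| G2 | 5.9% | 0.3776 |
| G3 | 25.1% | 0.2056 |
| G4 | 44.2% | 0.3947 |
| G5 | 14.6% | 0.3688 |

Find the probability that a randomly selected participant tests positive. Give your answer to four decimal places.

P(T) = P(T|G1)·P(G1) + P(T|G2)·P(G2) + P(T|G3)·P(G3) + P(T|G4)·P(G4) + P(T|G5)·P(G5)
      = 0.0661·0.102 + 0.3776·0.059 + 0.2056·0.251 + 0.3947·0.442 + 0.3688·0.146
      = 0.0067422 + 0.0222784 + 0.0516056 + 0.1744574 + 0.0538448 = 0.3089284

0.3089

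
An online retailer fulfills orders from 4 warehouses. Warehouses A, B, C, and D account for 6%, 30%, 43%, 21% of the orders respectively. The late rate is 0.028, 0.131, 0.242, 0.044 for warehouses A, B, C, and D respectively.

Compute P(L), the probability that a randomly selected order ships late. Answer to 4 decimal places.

Summing over the partition,
P(L) = P(L|A)·P(A) + P(L|B)·P(B) + P(L|C)·P(C) + P(L|D)·P(D)
      = 0.028·0.06 + 0.131·0.3 + 0.242·0.43 + 0.044·0.21
      = 0.00168 + 0.0393 + 0.10406 + 0.00924 = 0.15428

P(L) ≈ 0.1543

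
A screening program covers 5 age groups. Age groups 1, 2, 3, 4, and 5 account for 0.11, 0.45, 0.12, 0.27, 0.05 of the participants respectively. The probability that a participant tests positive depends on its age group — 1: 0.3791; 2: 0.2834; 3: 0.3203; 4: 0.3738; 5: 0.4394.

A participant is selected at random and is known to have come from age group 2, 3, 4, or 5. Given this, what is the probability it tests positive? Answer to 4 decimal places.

P(T|S) ≈ 0.3246

Let S = {2, 3, 4, 5}.
P(S) = 0.45 + 0.12 + 0.27 + 0.05 = 0.89.
P(T ∩ S) = 0.2834·0.45 + 0.3203·0.12 + 0.3738·0.27 + 0.4394·0.05 = 0.12753 + 0.038436 + 0.100926 + 0.02197 = 0.288862.
P(T | S) = 0.288862 / 0.89 = 0.324564…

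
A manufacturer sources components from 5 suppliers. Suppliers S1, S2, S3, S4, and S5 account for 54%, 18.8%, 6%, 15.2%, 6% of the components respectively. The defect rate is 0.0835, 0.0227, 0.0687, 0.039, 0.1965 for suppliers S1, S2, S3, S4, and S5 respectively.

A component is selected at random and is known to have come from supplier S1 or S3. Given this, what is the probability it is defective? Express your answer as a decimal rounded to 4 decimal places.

Let S = {S1, S3}.
P(S) = 0.54 + 0.06 = 0.6.
P(D ∩ S) = 0.0835·0.54 + 0.0687·0.06 = 0.04509 + 0.004122 = 0.049212.
P(D | S) = 0.049212 / 0.6 = 0.082020…

P(D|S) ≈ 0.0820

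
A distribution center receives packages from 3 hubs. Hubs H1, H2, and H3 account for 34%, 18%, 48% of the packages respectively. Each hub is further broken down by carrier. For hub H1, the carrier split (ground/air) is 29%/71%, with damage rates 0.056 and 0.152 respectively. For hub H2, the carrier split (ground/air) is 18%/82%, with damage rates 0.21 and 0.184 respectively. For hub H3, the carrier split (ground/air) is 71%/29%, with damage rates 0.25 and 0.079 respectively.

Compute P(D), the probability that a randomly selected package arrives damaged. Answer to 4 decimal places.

P(D|H1) = 0.29·0.056 + 0.71·0.152 = 0.01624 + 0.10792 = 0.12416
P(D|H2) = 0.18·0.21 + 0.82·0.184 = 0.0378 + 0.15088 = 0.18868
P(D|H3) = 0.71·0.25 + 0.29·0.079 = 0.1775 + 0.02291 = 0.20041
Then overall,
P(D) = 0.34·0.12416 + 0.18·0.18868 + 0.48·0.20041
      = 0.0422144 + 0.0339624 + 0.0961968 = 0.1723736

0.1724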